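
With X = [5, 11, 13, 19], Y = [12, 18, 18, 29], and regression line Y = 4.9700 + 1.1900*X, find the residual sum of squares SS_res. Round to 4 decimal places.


Predicted values from Y = 4.9700 + 1.1900*X.
Residuals: [1.0800, -0.0600, -2.4400, 1.4200].
SSres = 9.1400.

9.1400


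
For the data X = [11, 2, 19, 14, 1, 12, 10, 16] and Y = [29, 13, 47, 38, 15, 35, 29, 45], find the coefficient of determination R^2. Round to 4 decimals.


After computing the OLS fit (b0=10.5663, b1=1.9585):
SSres = 30.3921, SStot = 1103.8750.
R^2 = 1 - 30.3921/1103.8750 = 0.9725.

0.9725


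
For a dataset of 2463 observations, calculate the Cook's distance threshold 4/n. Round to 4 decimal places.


Cook's distance cutoff = 4/n = 4/2463.
= 0.0016.

0.0016


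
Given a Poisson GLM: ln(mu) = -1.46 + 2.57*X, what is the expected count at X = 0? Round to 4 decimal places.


Compute eta = -1.46 + 2.57 * 0 = -1.4600.
Apply inverse link: mu = e^-1.4600 = 0.2322.

0.2322


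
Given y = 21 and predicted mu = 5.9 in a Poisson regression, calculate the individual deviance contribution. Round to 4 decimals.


y/mu = 21/5.9 = 3.559322 (approx.), and ln(21/5.9) = 1.269570.
y * ln(y/mu) = 21 * 1.269570 = 26.660970.
y - mu = 15.1.
D = 2 * (26.660970 - 15.1) = 23.121940, which rounds to 23.1219.

23.1219


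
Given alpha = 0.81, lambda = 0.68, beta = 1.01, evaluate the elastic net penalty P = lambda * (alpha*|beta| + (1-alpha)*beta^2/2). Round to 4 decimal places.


L1 component = 0.81 * |1.01| = 0.8181.
L2 component = 0.19 * 1.01^2 / 2 = 0.0969.
Penalty = 0.68 * (0.8181 + 0.0969) = 0.68 * 0.9150 = 0.6222.

0.6222


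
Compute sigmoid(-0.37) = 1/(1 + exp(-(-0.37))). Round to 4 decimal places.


First, exp(0.3700) = 1.4477.
Then sigma(z) = 1/(1 + 1.4477) = 0.4085.

0.4085


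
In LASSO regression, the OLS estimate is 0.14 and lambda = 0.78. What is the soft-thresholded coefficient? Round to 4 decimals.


Absolute value: |0.14| = 0.14.
Compare to lambda = 0.78.
Since |beta| <= lambda, the coefficient is set to 0.

0.0000


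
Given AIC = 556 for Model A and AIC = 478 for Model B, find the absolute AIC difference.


Absolute difference = |556 - 478| = 78.
The model with lower AIC (B) is preferred.

78


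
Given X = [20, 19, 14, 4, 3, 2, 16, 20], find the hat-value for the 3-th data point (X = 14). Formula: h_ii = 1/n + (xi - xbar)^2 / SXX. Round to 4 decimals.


Mean of X: xbar = 12.2500.
SXX = 441.5000.
For X = 14: h = 1/8 + (14 - 12.2500)^2/441.5000 = 0.1319.

0.1319


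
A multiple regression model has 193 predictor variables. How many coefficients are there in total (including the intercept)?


Total coefficients = number of predictors + 1 (for the intercept).
= 193 + 1 = 194.

194


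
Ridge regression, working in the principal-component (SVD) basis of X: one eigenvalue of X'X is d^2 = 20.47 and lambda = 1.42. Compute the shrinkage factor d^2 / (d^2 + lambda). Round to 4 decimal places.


Compute the denominator: 20.47 + 1.42 = 21.8900.
Shrinkage factor = 20.47 / 21.8900 = 0.9351.

0.9351


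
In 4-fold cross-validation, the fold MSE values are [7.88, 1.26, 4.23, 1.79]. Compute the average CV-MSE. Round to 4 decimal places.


Total MSE across folds = 15.1600.
CV-MSE = 15.1600/4 = 3.7900.

3.7900


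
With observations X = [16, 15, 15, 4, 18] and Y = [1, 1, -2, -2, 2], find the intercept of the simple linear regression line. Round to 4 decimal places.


First find the slope: b1 = 0.2393.
Means: xbar = 13.6000, ybar = 0.0000.
b0 = ybar - b1 * xbar = 0.0000 - 0.2393 * 13.6000 = -3.2541.

-3.2541


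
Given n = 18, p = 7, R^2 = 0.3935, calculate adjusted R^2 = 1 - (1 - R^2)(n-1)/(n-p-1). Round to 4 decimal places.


Plug in: Adj R^2 = 1 - (1 - 0.3935) * 17/10.
= 1 - 0.6065 * 17/10
= 1 - 10.3105 / 10
= 1 - 1.0311 = -0.0311.

-0.0311


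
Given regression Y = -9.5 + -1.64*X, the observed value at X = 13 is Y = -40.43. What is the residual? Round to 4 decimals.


Predicted = -9.5 + -1.64 * 13 = -30.8200.
Residual = -40.43 - -30.8200 = -9.6100.

-9.6100


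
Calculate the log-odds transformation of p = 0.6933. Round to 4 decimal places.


Compute the odds: 0.6933/0.3067 = 2.2605.
Take the natural log: ln(2.2605) = 0.8156.

0.8156


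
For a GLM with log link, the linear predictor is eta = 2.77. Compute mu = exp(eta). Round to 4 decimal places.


The inverse log link gives:
mu = exp(2.77) = 15.9586.

15.9586


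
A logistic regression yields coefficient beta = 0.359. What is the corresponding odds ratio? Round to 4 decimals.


The odds ratio is computed as:
OR = e^(0.359) = 1.4319.

1.4319


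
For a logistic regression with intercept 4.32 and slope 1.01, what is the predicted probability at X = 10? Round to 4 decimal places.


z = 4.32 + 1.01 * 10 = 14.4200.
Sigmoid: P = 1 / (1 + exp(-14.4200)) = 1.0000.

1.0000


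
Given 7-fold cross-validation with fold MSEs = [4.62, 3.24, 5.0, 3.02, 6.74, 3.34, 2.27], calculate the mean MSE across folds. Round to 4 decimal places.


Sum of fold MSEs = 28.2300.
Average = 28.2300 / 7 = 4.0329.

4.0329


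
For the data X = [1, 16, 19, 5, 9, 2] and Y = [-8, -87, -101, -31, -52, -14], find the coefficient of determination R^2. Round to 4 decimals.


The fitted line is Y = -4.1250 + -5.1587*X.
SSres = 6.5192, SStot = 7386.8333.
R^2 = 1 - SSres/SStot = 0.9991.

0.9991


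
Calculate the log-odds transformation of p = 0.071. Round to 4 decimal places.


Compute the odds: 0.071/0.929 = 0.0764.
Take the natural log: ln(0.0764) = -2.5714.

-2.5714


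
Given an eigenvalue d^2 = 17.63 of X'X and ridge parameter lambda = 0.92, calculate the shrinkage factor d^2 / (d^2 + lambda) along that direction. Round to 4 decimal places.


d^2 + lambda = 17.63 + 0.92 = 18.5500.
Shrinkage factor = 17.63/18.5500 = 0.9504.

0.9504


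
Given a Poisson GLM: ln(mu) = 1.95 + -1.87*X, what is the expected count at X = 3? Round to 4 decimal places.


eta = 1.95 + -1.87 * 3 = -3.6600.
mu = exp(-3.6600) = 0.0257.

0.0257


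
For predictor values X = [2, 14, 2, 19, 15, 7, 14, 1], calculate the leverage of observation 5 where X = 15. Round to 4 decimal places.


n = 8, xbar = 9.2500.
SXX = sum((xi - xbar)^2) = 351.5000.
h = 1/8 + (15 - 9.2500)^2 / 351.5000 = 0.2191.

0.2191


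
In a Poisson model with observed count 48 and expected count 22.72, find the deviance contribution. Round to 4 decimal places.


y/mu = 48/22.72 = 2.112676 (approx.), and ln(48/22.72) = 0.747955.
y * ln(y/mu) = 48 * 0.747955 = 35.901840.
y - mu = 25.28.
D = 2 * (35.901840 - 25.28) = 21.243680, which rounds to 21.2437.

21.2437


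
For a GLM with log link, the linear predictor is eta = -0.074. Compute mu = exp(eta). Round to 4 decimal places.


The inverse log link gives:
mu = exp(-0.074) = 0.9287.

0.9287


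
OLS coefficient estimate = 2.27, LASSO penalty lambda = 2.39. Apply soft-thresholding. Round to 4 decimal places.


Absolute value: |2.27| = 2.27.
Compare to lambda = 2.39.
Since |beta| <= lambda, the coefficient is set to 0.

0.0000


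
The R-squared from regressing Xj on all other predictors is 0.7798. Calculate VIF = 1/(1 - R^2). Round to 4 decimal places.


Denominator: 1 - 0.7798 = 0.2202.
VIF = 1 / 0.2202 = 4.5413.

4.5413


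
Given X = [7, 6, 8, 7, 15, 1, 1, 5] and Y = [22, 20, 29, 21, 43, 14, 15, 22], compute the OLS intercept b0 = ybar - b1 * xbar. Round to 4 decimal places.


Compute b1 = 1.9964 from the OLS formula.
With xbar = 6.2500 and ybar = 23.2500, the intercept is:
b0 = 23.2500 - 1.9964 * 6.2500 = 10.7727.

10.7727


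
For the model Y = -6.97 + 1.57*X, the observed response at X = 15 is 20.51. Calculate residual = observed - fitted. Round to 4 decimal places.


Compute yhat = -6.97 + (1.57)(15) = 16.5800.
Residual = actual - predicted = 20.51 - 16.5800 = 3.9300.

3.9300


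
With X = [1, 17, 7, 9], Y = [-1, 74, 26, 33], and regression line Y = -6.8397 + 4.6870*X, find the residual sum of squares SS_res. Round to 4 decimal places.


Compute predicted values, then residuals = yi - yhat_i.
Residuals: [1.1527, 1.1607, 0.0307, -2.3433].
SSres = sum(residual^2) = 8.1679.

8.1679


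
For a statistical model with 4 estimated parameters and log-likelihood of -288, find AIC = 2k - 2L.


Compute:
2k = 2*4 = 8.
-2*loglik = -2*(-288) = 576.
AIC = 8 + 576 = 584.

584


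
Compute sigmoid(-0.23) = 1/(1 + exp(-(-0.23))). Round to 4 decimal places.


First, exp(0.2300) = 1.2586.
Then sigma(z) = 1/(1 + 1.2586) = 0.4428.

0.4428


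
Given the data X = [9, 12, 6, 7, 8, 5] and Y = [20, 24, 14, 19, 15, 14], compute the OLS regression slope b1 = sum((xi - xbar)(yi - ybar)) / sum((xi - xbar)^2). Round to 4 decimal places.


First compute the means: xbar = 7.8333, ybar = 17.6667.
Then S_xx = sum((xi - xbar)^2) = 30.8333.
S_xy = sum((xi - xbar)(yi - ybar)) = 44.6667.
b1 = S_xy / S_xx = 44.6667 / 30.8333 = 1.4486.

1.4486


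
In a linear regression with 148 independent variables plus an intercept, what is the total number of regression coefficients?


Total coefficients = number of predictors + 1 (for the intercept).
= 148 + 1 = 149.

149


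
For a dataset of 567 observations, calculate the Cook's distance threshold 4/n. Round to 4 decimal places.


Using the rule of thumb:
Threshold = 4 / 567 = 0.0071.

0.0071


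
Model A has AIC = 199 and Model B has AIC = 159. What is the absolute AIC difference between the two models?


Compute |199 - 159| = 40.
Model B has the smaller AIC.

40


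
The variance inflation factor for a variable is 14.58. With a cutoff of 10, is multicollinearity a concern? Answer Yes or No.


Check: VIF = 14.58 vs threshold = 10.
Since 14.58 >= 10, the answer is Yes.

Yes


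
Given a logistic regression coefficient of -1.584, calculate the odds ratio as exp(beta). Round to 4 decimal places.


The odds ratio is computed as:
OR = e^(-1.584) = 0.2052.

0.2052


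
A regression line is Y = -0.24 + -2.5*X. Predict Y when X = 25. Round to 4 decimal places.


Plug X = 25 into Y = -0.24 + -2.5*X:
Y = -0.24 + -62.5000 = -62.7400.

-62.7400


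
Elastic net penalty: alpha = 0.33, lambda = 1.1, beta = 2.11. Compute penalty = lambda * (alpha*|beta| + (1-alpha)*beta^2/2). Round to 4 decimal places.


Compute:
L1 = 0.33 * 2.11 = 0.6963.
L2 = 0.67 * 2.11^2 / 2 = 1.4915.
Penalty = 1.1 * (0.6963 + 1.4915) = 2.4065.

2.4065


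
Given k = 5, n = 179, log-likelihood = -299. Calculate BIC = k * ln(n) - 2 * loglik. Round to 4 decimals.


ln(179) = 5.187386.
k * ln(n) = 5 * 5.187386 = 25.936930.
-2L = 598.
BIC = 25.936930 + 598 = 623.936930, which rounds to 623.9369.

623.9369


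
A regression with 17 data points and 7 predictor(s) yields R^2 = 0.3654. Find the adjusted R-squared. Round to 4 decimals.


Adjusted R^2 = 1 - (1 - R^2) * (n-1)/(n-p-1).
(1 - R^2) = 0.6346.
(n-1)/(n-p-1) = 16/9.
(1 - R^2) * (n-1) = 0.6346 * 16 = 10.1536.
Divide by (n-p-1): 10.1536 / 9 = 1.1282.
Adj R^2 = 1 - 1.1282 = -0.1282.

-0.1282


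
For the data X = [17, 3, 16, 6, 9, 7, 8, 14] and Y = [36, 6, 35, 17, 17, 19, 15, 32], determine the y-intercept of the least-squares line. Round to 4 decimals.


The slope is b1 = 2.0889.
Sample means are xbar = 10.0000 and ybar = 22.1250.
Intercept: b0 = 22.1250 - (2.0889)(10.0000) = 1.2361.

1.2361


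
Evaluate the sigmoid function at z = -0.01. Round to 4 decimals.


Compute exp(0.0100) = 1.0101.
Sigmoid = 1 / (1 + 1.0101) = 1 / 2.0101 = 0.4975.

0.4975


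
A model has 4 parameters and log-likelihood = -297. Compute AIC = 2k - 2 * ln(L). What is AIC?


Compute:
2k = 2*4 = 8.
-2*loglik = -2*(-297) = 594.
AIC = 8 + 594 = 602.

602


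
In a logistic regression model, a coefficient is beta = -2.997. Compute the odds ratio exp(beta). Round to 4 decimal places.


Odds ratio = exp(beta) = exp(-2.997).
= 0.0499.

0.0499


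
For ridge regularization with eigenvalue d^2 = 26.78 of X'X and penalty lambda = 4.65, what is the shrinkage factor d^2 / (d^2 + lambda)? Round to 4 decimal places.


Compute the denominator: 26.78 + 4.65 = 31.4300.
Shrinkage factor = 26.78 / 31.4300 = 0.8521.

0.8521


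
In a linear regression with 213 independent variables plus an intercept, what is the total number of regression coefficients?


Total coefficients = number of predictors + 1 (for the intercept).
= 213 + 1 = 214.

214


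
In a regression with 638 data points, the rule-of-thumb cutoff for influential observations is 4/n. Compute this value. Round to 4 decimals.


Cook's distance cutoff = 4/n = 4/638.
= 0.0063.

0.0063


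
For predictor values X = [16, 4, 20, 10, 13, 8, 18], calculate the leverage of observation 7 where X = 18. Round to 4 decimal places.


Compute xbar = 12.7143 with n = 7 observations.
SXX = 197.4286.
Leverage = 1/7 + (18 - 12.7143)^2/197.4286 = 0.2844.

0.2844


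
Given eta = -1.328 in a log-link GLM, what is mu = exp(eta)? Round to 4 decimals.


mu = exp(eta) = exp(-1.328).
= 0.2650.

0.2650


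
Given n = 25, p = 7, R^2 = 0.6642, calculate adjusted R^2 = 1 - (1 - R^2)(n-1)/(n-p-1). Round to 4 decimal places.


Plug in: Adj R^2 = 1 - (1 - 0.6642) * 24/17.
= 1 - 0.3358 * 24/17
= 1 - 8.0592 / 17
= 1 - 0.4741 = 0.5259.

0.5259


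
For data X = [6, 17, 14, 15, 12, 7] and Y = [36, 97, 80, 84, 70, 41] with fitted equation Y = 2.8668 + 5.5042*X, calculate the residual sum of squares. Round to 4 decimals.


For each point, residual = actual - predicted.
Residuals: [0.1080, 0.5618, 0.0744, -1.4298, 1.0828, -0.3962].
Sum of squared residuals = 3.7066.

3.7066


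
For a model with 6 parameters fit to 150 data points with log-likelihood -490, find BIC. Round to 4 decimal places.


ln(150) = 5.010635.
k * ln(n) = 6 * 5.010635 = 30.063810.
-2L = 980.
BIC = 30.063810 + 980 = 1010.063810, which rounds to 1010.0638.

1010.0638


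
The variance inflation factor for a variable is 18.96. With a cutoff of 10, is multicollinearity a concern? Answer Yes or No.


Compare VIF = 18.96 to the threshold of 10.
18.96 >= 10, so the answer is Yes.

Yes


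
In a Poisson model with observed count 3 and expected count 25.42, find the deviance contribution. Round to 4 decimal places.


y/mu = 3/25.42 = 0.118017 (approx.), and ln(3/25.42) = -2.136924.
y * ln(y/mu) = 3 * -2.136924 = -6.410772.
y - mu = -22.42.
D = 2 * (-6.410772 - -22.42) = 32.018456, which rounds to 32.0185.

32.0185


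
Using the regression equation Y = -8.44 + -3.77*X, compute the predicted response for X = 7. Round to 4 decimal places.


Substitute X = 7 into the equation:
Y = -8.44 + -3.77 * 7 = -8.44 + -26.3900 = -34.8300.

-34.8300


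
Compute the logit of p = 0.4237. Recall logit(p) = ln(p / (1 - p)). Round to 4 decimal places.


The odds are p/(1-p) = 0.4237 / 0.5763 = 0.7352.
logit(p) = ln(0.7352) = -0.3076.

-0.3076


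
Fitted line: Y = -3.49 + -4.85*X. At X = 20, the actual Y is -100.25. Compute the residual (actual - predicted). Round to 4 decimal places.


Fitted value at X = 20 is yhat = -3.49 + -4.85*20 = -100.4900.
Residual = -100.25 - -100.4900 = 0.2400.

0.2400


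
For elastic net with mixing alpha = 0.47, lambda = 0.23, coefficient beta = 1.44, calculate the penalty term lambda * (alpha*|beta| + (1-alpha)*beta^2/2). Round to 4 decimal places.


L1 component = 0.47 * |1.44| = 0.6768.
L2 component = 0.53 * 1.44^2 / 2 = 0.5495.
Penalty = 0.23 * (0.6768 + 0.5495) = 0.23 * 1.2263 = 0.2820.

0.2820


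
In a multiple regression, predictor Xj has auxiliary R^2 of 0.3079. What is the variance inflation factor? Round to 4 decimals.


Using VIF = 1/(1 - R^2_j):
1 - 0.3079 = 0.6921.
VIF = 1.4449.

1.4449


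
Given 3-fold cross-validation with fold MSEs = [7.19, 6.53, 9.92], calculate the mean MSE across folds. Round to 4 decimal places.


Total MSE across folds = 23.6400.
CV-MSE = 23.6400/3 = 7.8800.

7.8800


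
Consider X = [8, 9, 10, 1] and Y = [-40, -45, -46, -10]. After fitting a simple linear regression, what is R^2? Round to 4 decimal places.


The fitted line is Y = -6.1300 + -4.1600*X.
SSres = 5.4700, SStot = 870.7500.
R^2 = 1 - SSres/SStot = 0.9937.

0.9937


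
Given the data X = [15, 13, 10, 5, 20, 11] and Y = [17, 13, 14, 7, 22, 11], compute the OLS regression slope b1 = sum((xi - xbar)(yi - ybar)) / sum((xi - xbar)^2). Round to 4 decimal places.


First compute the means: xbar = 12.3333, ybar = 14.0000.
Then S_xx = sum((xi - xbar)^2) = 127.3333.
S_xy = sum((xi - xbar)(yi - ybar)) = 124.0000.
b1 = S_xy / S_xx = 124.0000 / 127.3333 = 0.9738.

0.9738


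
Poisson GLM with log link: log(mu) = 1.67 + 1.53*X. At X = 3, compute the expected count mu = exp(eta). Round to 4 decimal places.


Linear predictor: eta = 1.67 + (1.53)(3) = 6.2600.
Expected count: mu = exp(6.2600) = 523.2189.

523.2189


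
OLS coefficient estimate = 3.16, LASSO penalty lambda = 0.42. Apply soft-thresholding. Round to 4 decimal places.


Check: |3.16| = 3.16 vs lambda = 0.42.
Since |beta| > lambda, coefficient = sign(beta)*(|beta| - lambda) = 2.7400.
Soft-thresholded coefficient = 2.7400.

2.7400


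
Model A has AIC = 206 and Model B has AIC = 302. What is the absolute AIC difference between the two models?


Absolute difference = |206 - 302| = 96.
The model with lower AIC (A) is preferred.

96


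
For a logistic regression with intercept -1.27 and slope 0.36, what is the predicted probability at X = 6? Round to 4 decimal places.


Linear predictor: z = -1.27 + 0.36 * 6 = 0.8900.
P = 1/(1 + exp(-0.8900)) = 1/(1 + 0.4107) = 0.7089.

0.7089


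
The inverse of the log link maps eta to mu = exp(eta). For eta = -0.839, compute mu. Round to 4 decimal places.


The inverse log link gives:
mu = exp(-0.839) = 0.4321.

0.4321


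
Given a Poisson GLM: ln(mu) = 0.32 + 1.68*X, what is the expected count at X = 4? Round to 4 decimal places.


Linear predictor: eta = 0.32 + (1.68)(4) = 7.0400.
Expected count: mu = exp(7.0400) = 1141.3876.

1141.3876


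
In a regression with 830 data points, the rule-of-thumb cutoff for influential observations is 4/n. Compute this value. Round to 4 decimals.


Cook's distance cutoff = 4/n = 4/830.
= 0.0048.

0.0048


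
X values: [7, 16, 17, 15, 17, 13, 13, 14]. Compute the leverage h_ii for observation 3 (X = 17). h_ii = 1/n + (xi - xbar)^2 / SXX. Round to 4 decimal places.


Mean of X: xbar = 14.0000.
SXX = 74.0000.
For X = 17: h = 1/8 + (17 - 14.0000)^2/74.0000 = 0.2466.

0.2466


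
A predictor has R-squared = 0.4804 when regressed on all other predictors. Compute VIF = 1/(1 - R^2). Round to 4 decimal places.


Denominator: 1 - 0.4804 = 0.5196.
VIF = 1 / 0.5196 = 1.9246.

1.9246


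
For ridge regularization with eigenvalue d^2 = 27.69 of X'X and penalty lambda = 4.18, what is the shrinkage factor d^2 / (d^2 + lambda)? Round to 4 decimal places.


Compute the denominator: 27.69 + 4.18 = 31.8700.
Shrinkage factor = 27.69 / 31.8700 = 0.8688.

0.8688


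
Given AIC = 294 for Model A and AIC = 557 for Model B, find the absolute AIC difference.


|AIC_A - AIC_B| = |294 - 557| = 263.
Model A is preferred (lower AIC).

263


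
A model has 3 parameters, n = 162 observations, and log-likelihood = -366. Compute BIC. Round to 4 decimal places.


k * ln(n) = 3 * ln(162) = 3 * 5.087596 = 15.262788.
-2 * loglik = -2 * (-366) = 732.
BIC = 15.262788 + 732 = 747.262788, which rounds to 747.2628.

747.2628


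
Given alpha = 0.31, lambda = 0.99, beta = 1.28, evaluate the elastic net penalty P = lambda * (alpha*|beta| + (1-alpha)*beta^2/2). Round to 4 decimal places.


alpha * |beta| = 0.31 * 1.28 = 0.3968.
(1-alpha) * beta^2/2 = 0.69 * 1.6384/2 = 0.5652.
Total = 0.99 * (0.3968 + 0.5652) = 0.9524.

0.9524


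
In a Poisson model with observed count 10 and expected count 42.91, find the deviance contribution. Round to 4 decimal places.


Compute y*ln(y/mu) = 10*ln(10/42.91) = 10*-1.456520 = -14.565200.
y - mu = -32.91.
D = 2*(-14.565200 - (-32.91)) = 36.689600, which rounds to 36.6896.

36.6896


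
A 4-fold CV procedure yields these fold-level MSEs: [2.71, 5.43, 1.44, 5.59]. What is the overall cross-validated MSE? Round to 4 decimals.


Sum of fold MSEs = 15.1700.
Average = 15.1700 / 4 = 3.7925.

3.7925


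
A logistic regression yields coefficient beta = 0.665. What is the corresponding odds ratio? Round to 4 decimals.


Odds ratio = exp(beta) = exp(0.665).
= 1.9445.

1.9445


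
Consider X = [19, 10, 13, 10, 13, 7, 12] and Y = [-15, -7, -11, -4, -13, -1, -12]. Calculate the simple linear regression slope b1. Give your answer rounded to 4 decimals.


Calculate xbar = 12.0000, ybar = -9.0000.
S_xx = 84.0000, S_xy = -102.0000.
Using b1 = S_xy / S_xx = -102.0000 / 84.0000, we get b1 = -1.2143.

-1.2143


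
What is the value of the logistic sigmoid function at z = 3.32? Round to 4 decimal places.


First, exp(-3.3200) = 0.0362.
Then sigma(z) = 1/(1 + 0.0362) = 0.9651.

0.9651


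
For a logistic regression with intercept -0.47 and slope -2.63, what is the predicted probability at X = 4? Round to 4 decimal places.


Compute z = -0.47 + (-2.63)(4) = -10.9900.
exp(-z) = 59278.3841.
P = 1/(1 + 59278.3841) = 0.0000.

0.0000


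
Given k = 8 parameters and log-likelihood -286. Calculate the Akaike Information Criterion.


AIC = 2k - 2*loglik = 2(8) - 2(-286).
= 16 + 572 = 588.

588


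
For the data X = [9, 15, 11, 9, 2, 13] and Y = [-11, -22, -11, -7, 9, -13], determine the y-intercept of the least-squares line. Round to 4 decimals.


Compute b1 = -2.2132 from the OLS formula.
With xbar = 9.8333 and ybar = -9.1667, the intercept is:
b0 = -9.1667 - -2.2132 * 9.8333 = 12.5967.

12.5967


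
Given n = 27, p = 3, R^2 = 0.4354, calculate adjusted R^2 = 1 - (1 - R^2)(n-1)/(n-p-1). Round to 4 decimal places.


Plug in: Adj R^2 = 1 - (1 - 0.4354) * 26/23.
= 1 - 0.5646 * 26/23
= 1 - 14.6796 / 23
= 1 - 0.6382 = 0.3618.

0.3618


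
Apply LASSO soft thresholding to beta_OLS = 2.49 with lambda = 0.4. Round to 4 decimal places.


Check: |2.49| = 2.49 vs lambda = 0.4.
Since |beta| > lambda, coefficient = sign(beta)*(|beta| - lambda) = 2.0900.
Soft-thresholded coefficient = 2.0900.

2.0900


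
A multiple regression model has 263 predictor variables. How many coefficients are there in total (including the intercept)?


Each predictor gets one coefficient, plus one intercept.
Total parameters = 263 + 1 = 264.

264


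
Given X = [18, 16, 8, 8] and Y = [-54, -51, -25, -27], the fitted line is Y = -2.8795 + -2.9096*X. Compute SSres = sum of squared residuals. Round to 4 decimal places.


Predicted values from Y = -2.8795 + -2.9096*X.
Residuals: [1.2523, -1.5669, 1.1563, -0.8437].
SSres = 6.0723.

6.0723


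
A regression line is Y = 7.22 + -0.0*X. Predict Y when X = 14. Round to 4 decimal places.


Predicted value:
Y = 7.22 + (-0.0)(14) = 7.22 + 0.0000 = 7.2200.

7.2200


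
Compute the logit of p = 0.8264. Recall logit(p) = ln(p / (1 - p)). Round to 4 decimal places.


1 - p = 0.1736.
p/(1-p) = 4.7604.
logit = ln(4.7604) = 1.5603.

1.5603


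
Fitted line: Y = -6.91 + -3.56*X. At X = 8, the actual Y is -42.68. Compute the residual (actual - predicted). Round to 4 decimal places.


Fitted value at X = 8 is yhat = -6.91 + -3.56*8 = -35.3900.
Residual = -42.68 - -35.3900 = -7.2900.

-7.2900


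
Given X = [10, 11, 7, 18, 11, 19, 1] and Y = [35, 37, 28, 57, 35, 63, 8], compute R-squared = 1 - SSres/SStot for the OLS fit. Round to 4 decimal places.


Fit the OLS line: b0 = 5.2410, b1 = 2.9391.
SSres = 16.8621.
SStot = 2003.7143.
R^2 = 1 - 16.8621/2003.7143 = 0.9916.

0.9916


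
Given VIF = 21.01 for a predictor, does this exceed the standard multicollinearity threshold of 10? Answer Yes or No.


Check: VIF = 21.01 vs threshold = 10.
Since 21.01 >= 10, the answer is Yes.

Yes


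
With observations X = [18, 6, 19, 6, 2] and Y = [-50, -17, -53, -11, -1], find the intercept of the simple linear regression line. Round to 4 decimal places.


Compute b1 = -3.0341 from the OLS formula.
With xbar = 10.2000 and ybar = -26.4000, the intercept is:
b0 = -26.4000 - -3.0341 * 10.2000 = 4.5473.

4.5473


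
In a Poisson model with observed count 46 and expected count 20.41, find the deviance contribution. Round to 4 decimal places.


First: ln(46/20.41) = 0.812616.
Then: 46 * 0.812616 = 37.380336.
y - mu = 46 - 20.41 = 25.59.
D = 2(37.380336 - 25.59) = 23.580672, which rounds to 23.5807.

23.5807


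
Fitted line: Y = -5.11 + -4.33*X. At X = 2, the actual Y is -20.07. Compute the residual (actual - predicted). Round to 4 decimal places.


Compute yhat = -5.11 + (-4.33)(2) = -13.7700.
Residual = actual - predicted = -20.07 - -13.7700 = -6.3000.

-6.3000


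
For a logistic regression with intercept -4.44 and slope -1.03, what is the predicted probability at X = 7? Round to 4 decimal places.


Compute z = -4.44 + (-1.03)(7) = -11.6500.
exp(-z) = 114691.3631.
P = 1/(1 + 114691.3631) = 0.0000.

0.0000


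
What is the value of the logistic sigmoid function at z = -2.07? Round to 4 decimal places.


First, exp(2.0700) = 7.9248.
Then sigma(z) = 1/(1 + 7.9248) = 0.1120.

0.1120


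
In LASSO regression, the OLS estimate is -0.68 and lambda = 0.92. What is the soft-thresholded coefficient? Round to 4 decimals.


Check: |-0.68| = 0.68 vs lambda = 0.92.
Since |beta| <= lambda, the coefficient is set to 0.
Soft-thresholded coefficient = 0.0000.

0.0000


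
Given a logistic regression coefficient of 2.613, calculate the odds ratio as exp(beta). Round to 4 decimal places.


The odds ratio is computed as:
OR = e^(2.613) = 13.6399.

13.6399


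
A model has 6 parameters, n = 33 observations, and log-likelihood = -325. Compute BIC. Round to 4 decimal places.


ln(33) = 3.496508.
k * ln(n) = 6 * 3.496508 = 20.979048.
-2L = 650.
BIC = 20.979048 + 650 = 670.979048, which rounds to 670.9790.

670.9790


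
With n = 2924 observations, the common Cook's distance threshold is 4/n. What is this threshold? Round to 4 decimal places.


The threshold is 4/n.
4/2924 = 0.0014.

0.0014


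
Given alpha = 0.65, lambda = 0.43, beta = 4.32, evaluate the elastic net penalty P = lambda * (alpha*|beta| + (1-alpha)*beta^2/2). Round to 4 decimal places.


alpha * |beta| = 0.65 * 4.32 = 2.8080.
(1-alpha) * beta^2/2 = 0.35 * 18.6624/2 = 3.2659.
Total = 0.43 * (2.8080 + 3.2659) = 2.6118.

2.6118


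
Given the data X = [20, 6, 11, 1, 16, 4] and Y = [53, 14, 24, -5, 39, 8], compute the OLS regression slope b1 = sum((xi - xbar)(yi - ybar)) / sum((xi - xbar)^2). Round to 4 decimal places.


Calculate xbar = 9.6667, ybar = 22.1667.
S_xx = 269.3333, S_xy = 773.3333.
Using b1 = S_xy / S_xx = 773.3333 / 269.3333, we get b1 = 2.8713.

2.8713


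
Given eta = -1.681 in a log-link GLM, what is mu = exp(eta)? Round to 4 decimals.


mu = exp(eta) = exp(-1.681).
= 0.1862.

0.1862


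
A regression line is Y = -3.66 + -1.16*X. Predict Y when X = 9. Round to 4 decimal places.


Plug X = 9 into Y = -3.66 + -1.16*X:
Y = -3.66 + -10.4400 = -14.1000.

-14.1000


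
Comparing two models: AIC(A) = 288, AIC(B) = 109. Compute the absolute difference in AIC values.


|AIC_A - AIC_B| = |288 - 109| = 179.
Model B is preferred (lower AIC).

179


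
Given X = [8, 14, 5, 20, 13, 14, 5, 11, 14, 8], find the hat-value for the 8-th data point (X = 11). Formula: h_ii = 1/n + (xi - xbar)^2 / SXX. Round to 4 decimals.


n = 10, xbar = 11.2000.
SXX = sum((xi - xbar)^2) = 201.6000.
h = 1/10 + (11 - 11.2000)^2 / 201.6000 = 0.1002.

0.1002


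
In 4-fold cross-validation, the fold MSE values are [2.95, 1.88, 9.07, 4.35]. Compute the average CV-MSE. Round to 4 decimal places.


Add all fold MSEs: 18.2500.
Divide by k = 4: 18.2500/4 = 4.5625.

4.5625


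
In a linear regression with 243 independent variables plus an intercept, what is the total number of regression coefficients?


Total coefficients = number of predictors + 1 (for the intercept).
= 243 + 1 = 244.

244


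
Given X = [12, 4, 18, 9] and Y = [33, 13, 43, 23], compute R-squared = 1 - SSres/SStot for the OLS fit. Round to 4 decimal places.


Fit the OLS line: b0 = 4.4599, b1 = 2.1898.
SSres = 7.2993.
SStot = 500.0000.
R^2 = 1 - 7.2993/500.0000 = 0.9854.

0.9854


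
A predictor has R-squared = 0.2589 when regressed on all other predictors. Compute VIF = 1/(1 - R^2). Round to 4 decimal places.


VIF = 1 / (1 - 0.2589).
= 1 / 0.7411 = 1.3493.

1.3493


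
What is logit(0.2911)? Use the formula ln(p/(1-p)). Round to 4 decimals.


Compute the odds: 0.2911/0.7089 = 0.4106.
Take the natural log: ln(0.4106) = -0.8900.

-0.8900


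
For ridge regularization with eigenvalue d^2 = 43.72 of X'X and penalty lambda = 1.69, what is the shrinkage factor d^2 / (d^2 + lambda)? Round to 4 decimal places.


Denominator = d^2 + lambda = 43.72 + 1.69 = 45.4100.
Shrinkage = 43.72 / 45.4100 = 0.9628.

0.9628


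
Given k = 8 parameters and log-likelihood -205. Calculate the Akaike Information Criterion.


Compute:
2k = 2*8 = 16.
-2*loglik = -2*(-205) = 410.
AIC = 16 + 410 = 426.

426


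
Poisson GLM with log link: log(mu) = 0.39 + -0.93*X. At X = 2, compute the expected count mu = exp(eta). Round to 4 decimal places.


Linear predictor: eta = 0.39 + (-0.93)(2) = -1.4700.
Expected count: mu = exp(-1.4700) = 0.2299.

0.2299


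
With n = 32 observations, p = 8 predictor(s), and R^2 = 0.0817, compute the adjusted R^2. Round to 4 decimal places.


Using the formula:
(1 - 0.0817) = 0.9183.
Multiply by 31/23: 0.9183 * 31 = 28.4673, then 28.4673 / 23 = 1.2377.
Adj R^2 = 1 - 1.2377 = -0.2377.

-0.2377


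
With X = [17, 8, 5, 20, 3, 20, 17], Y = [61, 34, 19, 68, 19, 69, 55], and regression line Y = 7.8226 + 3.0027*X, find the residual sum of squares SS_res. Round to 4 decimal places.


Predicted values from Y = 7.8226 + 3.0027*X.
Residuals: [2.1315, 2.1558, -3.8361, 0.1234, 2.1693, 1.1234, -3.8685].
SSres = 44.8548.

44.8548


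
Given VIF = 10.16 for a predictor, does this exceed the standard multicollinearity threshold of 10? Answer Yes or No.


Compare VIF = 10.16 to the threshold of 10.
10.16 >= 10, so the answer is Yes.

Yes


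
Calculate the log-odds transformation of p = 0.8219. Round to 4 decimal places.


1 - p = 0.1781.
p/(1-p) = 4.6148.
logit = ln(4.6148) = 1.5293.

1.5293


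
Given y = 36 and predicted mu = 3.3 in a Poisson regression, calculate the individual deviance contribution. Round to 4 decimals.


y/mu = 36/3.3 = 10.909091 (approx.), and ln(36/3.3) = 2.389596.
y * ln(y/mu) = 36 * 2.389596 = 86.025456.
y - mu = 32.7.
D = 2 * (86.025456 - 32.7) = 106.650912, which rounds to 106.6509.

106.6509


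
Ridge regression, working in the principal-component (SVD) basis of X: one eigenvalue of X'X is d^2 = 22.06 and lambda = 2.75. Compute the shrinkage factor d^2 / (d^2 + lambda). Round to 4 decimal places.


Denominator = d^2 + lambda = 22.06 + 2.75 = 24.8100.
Shrinkage = 22.06 / 24.8100 = 0.8892.

0.8892


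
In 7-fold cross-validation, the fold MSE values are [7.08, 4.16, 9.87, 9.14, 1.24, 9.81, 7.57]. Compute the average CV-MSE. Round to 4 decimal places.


Add all fold MSEs: 48.8700.
Divide by k = 7: 48.8700/7 = 6.9814.

6.9814


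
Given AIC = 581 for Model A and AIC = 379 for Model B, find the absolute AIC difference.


Compute |581 - 379| = 202.
Model B has the smaller AIC.

202


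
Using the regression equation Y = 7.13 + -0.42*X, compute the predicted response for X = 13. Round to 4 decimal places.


Plug X = 13 into Y = 7.13 + -0.42*X:
Y = 7.13 + -5.4600 = 1.6700.

1.6700


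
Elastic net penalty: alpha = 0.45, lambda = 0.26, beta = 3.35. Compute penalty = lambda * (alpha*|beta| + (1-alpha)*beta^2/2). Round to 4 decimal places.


alpha * |beta| = 0.45 * 3.35 = 1.5075.
(1-alpha) * beta^2/2 = 0.55 * 11.2225/2 = 3.0862.
Total = 0.26 * (1.5075 + 3.0862) = 1.1944.

1.1944


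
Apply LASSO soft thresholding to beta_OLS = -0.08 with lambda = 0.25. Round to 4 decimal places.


Check: |-0.08| = 0.08 vs lambda = 0.25.
Since |beta| <= lambda, the coefficient is set to 0.
Soft-thresholded coefficient = 0.0000.

0.0000


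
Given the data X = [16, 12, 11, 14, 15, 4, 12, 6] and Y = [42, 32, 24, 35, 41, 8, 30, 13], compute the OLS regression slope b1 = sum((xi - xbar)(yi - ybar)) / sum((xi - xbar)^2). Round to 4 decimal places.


The sample means are xbar = 11.2500 and ybar = 28.1250.
Compute S_xx = 125.5000 and S_xy = 363.7500.
Slope b1 = S_xy / S_xx = 363.7500 / 125.5000 = 2.8984.

2.8984


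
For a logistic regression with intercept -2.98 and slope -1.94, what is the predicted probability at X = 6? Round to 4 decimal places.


Linear predictor: z = -2.98 + -1.94 * 6 = -14.6200.
P = 1/(1 + exp(14.6200)) = 1/(1 + 2235554.8271) = 0.0000.

0.0000


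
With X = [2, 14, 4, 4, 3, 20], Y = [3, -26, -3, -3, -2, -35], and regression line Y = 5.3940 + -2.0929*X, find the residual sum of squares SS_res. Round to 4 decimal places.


Predicted values from Y = 5.3940 + -2.0929*X.
Residuals: [1.7918, -2.0934, -0.0224, -0.0224, -1.1153, 1.4640].
SSres = 10.9811.

10.9811


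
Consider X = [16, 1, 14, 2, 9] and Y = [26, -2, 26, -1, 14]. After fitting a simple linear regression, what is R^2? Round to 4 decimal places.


The fitted line is Y = -4.3089 + 2.0130*X.
SSres = 8.7689, SStot = 759.2000.
R^2 = 1 - SSres/SStot = 0.9884.

0.9884


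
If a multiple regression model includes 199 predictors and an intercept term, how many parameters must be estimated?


Total coefficients = number of predictors + 1 (for the intercept).
= 199 + 1 = 200.

200


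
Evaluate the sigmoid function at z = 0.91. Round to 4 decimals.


Compute exp(-0.9100) = 0.4025.
Sigmoid = 1 / (1 + 0.4025) = 1 / 1.4025 = 0.7130.

0.7130


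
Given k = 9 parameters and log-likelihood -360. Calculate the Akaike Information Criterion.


AIC = 2*9 - 2*(-360).
= 18 + 720 = 738.

738


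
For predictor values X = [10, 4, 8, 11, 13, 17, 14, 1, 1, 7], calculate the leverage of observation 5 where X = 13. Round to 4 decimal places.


Mean of X: xbar = 8.6000.
SXX = 266.4000.
For X = 13: h = 1/10 + (13 - 8.6000)^2/266.4000 = 0.1727.

0.1727


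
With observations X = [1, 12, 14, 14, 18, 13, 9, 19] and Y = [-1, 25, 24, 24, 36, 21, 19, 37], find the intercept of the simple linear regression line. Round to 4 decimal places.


Compute b1 = 2.0428 from the OLS formula.
With xbar = 12.5000 and ybar = 23.1250, the intercept is:
b0 = 23.1250 - 2.0428 * 12.5000 = -2.4099.

-2.4099


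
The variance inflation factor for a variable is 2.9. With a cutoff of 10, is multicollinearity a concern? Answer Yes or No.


The threshold is 10.
VIF = 2.9 is < 10.
Multicollinearity indication: No.

No


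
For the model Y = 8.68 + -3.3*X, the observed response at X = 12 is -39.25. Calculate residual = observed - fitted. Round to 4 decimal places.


Fitted value at X = 12 is yhat = 8.68 + -3.3*12 = -30.9200.
Residual = -39.25 - -30.9200 = -8.3300.

-8.3300


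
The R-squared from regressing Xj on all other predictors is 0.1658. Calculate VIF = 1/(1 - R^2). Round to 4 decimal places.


Using VIF = 1/(1 - R^2_j):
1 - 0.1658 = 0.8342.
VIF = 1.1988.

1.1988


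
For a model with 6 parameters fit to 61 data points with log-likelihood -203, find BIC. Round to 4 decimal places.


k * ln(n) = 6 * ln(61) = 6 * 4.110874 = 24.665244.
-2 * loglik = -2 * (-203) = 406.
BIC = 24.665244 + 406 = 430.665244, which rounds to 430.6652.

430.6652


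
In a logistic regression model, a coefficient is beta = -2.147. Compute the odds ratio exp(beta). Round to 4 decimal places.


The odds ratio is computed as:
OR = e^(-2.147) = 0.1168.

0.1168


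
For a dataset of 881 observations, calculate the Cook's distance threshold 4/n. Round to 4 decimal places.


The threshold is 4/n.
4/881 = 0.0045.

0.0045


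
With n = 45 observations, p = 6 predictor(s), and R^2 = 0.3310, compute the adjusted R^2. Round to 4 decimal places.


Adjusted R^2 = 1 - (1 - R^2) * (n-1)/(n-p-1).
(1 - R^2) = 0.6690.
(n-1)/(n-p-1) = 44/38.
(1 - R^2) * (n-1) = 0.6690 * 44 = 29.4360.
Divide by (n-p-1): 29.4360 / 38 = 0.7746.
Adj R^2 = 1 - 0.7746 = 0.2254.

0.2254


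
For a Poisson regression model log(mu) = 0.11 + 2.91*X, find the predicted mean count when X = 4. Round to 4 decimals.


Compute eta = 0.11 + 2.91 * 4 = 11.7500.
Apply inverse link: mu = e^11.7500 = 126753.5590.

126753.5590


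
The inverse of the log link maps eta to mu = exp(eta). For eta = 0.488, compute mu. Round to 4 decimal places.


Apply the inverse link:
mu = e^0.488 = 1.6291.

1.6291


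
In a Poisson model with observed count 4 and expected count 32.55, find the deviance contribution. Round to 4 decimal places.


y/mu = 4/32.55 = 0.122888 (approx.), and ln(4/32.55) = -2.096483.
y * ln(y/mu) = 4 * -2.096483 = -8.385932.
y - mu = -28.55.
D = 2 * (-8.385932 - -28.55) = 40.328136, which rounds to 40.3281.

40.3281


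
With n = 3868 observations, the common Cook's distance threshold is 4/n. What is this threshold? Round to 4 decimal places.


The threshold is 4/n.
4/3868 = 0.0010.

0.0010


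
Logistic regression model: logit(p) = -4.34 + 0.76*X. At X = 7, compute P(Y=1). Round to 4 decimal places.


Linear predictor: z = -4.34 + 0.76 * 7 = 0.9800.
P = 1/(1 + exp(-0.9800)) = 1/(1 + 0.3753) = 0.7271.

0.7271


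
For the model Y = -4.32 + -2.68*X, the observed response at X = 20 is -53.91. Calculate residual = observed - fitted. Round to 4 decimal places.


Compute yhat = -4.32 + (-2.68)(20) = -57.9200.
Residual = actual - predicted = -53.91 - -57.9200 = 4.0100.

4.0100


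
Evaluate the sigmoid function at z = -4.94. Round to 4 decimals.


Compute exp(4.9400) = 139.7702.
Sigmoid = 1 / (1 + 139.7702) = 1 / 140.7702 = 0.0071.

0.0071


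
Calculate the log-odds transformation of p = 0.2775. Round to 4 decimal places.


Compute the odds: 0.2775/0.7225 = 0.3841.
Take the natural log: ln(0.3841) = -0.9569.

-0.9569


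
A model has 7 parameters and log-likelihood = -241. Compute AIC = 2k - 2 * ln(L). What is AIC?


AIC = 2k - 2*loglik = 2(7) - 2(-241).
= 14 + 482 = 496.

496


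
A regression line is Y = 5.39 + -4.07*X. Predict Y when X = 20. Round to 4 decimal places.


Substitute X = 20 into the equation:
Y = 5.39 + -4.07 * 20 = 5.39 + -81.4000 = -76.0100.

-76.0100


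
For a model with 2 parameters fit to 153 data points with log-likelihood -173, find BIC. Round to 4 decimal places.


ln(153) = 5.030438.
k * ln(n) = 2 * 5.030438 = 10.060876.
-2L = 346.
BIC = 10.060876 + 346 = 356.060876, which rounds to 356.0609.

356.0609


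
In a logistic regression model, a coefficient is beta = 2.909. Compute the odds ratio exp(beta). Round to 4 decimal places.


exp(2.909) = 18.3385.
So the odds ratio is 18.3385.

18.3385


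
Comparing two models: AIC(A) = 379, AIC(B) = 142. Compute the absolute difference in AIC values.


Compute |379 - 142| = 237.
Model B has the smaller AIC.

237


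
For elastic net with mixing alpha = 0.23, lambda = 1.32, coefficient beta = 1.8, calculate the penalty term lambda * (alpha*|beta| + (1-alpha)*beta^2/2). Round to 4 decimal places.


alpha * |beta| = 0.23 * 1.8 = 0.4140.
(1-alpha) * beta^2/2 = 0.77 * 3.2400/2 = 1.2474.
Total = 1.32 * (0.4140 + 1.2474) = 2.1930.

2.1930


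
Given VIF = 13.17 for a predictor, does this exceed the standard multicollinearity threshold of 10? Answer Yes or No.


Check: VIF = 13.17 vs threshold = 10.
Since 13.17 >= 10, the answer is Yes.

Yes


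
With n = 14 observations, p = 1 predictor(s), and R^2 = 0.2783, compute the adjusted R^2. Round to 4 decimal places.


Using the formula:
(1 - 0.2783) = 0.7217.
Multiply by 13/12: 0.7217 * 13 = 9.3821, then 9.3821 / 12 = 0.7818.
Adj R^2 = 1 - 0.7818 = 0.2182.

0.2182
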